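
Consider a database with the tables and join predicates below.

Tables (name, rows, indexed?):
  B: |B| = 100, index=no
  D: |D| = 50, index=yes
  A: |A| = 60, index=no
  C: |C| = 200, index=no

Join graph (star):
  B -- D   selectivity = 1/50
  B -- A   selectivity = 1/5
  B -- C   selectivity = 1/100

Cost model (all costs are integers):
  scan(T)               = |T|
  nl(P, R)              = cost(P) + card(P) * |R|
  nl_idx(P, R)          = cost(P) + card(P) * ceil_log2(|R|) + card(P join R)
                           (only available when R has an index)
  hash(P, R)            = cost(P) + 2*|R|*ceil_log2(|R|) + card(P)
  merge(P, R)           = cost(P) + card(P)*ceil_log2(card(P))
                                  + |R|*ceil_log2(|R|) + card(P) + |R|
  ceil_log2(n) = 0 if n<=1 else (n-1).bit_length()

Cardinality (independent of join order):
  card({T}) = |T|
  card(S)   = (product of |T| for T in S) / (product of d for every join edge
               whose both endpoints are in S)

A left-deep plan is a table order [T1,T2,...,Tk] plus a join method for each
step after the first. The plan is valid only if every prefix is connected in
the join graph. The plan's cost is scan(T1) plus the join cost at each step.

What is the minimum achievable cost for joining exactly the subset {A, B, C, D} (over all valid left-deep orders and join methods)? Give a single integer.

Selinger DP over subsets of {A,B,C,D}:
  {B}: scan cost=100, card=100
  {D}: scan cost=50, card=50
  {A}: scan cost=60, card=60
  {C}: scan cost=200, card=200
  {BD}: card=100; try (D,hash)→800, (D,nl_idx)→800, (B,merge)→1200, (D,merge)→1250, (B,hash)→1500, (B,nl)→5050 …(+1); best=800 via (D,hash)
  {AB}: card=1200; try (A,hash)→920, (B,merge)→1280, (A,merge)→1320, (B,hash)→1520, (B,nl)→6060, (A,nl)→6100; best=920 via (A,hash)
  {BC}: card=200; try (B,hash)→1800, (C,merge)→2700, (B,merge)→2800, (C,hash)→3400, (C,nl)→20100, (B,nl)→20200; best=1800 via (B,hash)
  {ABD}: card=1200; try (A,hash)→1620, (A,merge)→2020, (D,hash)→2720, (A,nl)→6800, (D,nl_idx)→9320, (D,merge)→15670 …(+1); best=1620 via (A,hash)
  {BCD}: card=200; try (D,hash)→2600, (D,nl_idx)→3200, (C,merge)→3400, (D,merge)→3950, (C,hash)→4100, (D,nl)→11800 …(+1); best=2600 via (D,hash)
  {ABC}: card=2400; try (A,hash)→2720, (A,merge)→4020, (C,hash)→5320, (A,nl)→13800, (C,merge)→17120, (C,nl)→240920; best=2720 via (A,hash)
  {ABCD}: card=2400; try (A,hash)→3520, (A,merge)→4820, (D,hash)→5720, (C,hash)→6020, (A,nl)→14600, (C,merge)→17820 …(+4); best=3520 via (A,hash)

3520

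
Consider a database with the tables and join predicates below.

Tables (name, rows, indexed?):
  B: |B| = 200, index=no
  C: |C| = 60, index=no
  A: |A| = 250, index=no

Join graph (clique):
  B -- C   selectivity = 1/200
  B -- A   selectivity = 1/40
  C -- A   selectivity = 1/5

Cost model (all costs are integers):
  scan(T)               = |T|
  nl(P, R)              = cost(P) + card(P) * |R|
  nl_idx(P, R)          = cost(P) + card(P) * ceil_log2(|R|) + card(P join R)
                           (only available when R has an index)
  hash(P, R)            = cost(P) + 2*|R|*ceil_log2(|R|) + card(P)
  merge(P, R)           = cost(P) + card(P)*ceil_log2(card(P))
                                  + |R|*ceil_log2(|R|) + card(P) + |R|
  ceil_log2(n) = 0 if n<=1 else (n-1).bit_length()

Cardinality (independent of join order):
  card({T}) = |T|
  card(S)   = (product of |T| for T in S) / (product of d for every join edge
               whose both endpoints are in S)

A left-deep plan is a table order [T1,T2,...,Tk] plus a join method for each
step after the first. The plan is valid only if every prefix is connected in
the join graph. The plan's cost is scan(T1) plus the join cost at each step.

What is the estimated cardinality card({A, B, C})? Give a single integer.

Tables in S: A(250), B(200), C(60)
Edges inside S: B-C(d=200), B-A(d=40), C-A(d=5)
numerator = 250 * 200 * 60 = 3000000
denominator = 200 * 40 * 5 = 40000
card(S) = 3000000 / 40000 = 75

75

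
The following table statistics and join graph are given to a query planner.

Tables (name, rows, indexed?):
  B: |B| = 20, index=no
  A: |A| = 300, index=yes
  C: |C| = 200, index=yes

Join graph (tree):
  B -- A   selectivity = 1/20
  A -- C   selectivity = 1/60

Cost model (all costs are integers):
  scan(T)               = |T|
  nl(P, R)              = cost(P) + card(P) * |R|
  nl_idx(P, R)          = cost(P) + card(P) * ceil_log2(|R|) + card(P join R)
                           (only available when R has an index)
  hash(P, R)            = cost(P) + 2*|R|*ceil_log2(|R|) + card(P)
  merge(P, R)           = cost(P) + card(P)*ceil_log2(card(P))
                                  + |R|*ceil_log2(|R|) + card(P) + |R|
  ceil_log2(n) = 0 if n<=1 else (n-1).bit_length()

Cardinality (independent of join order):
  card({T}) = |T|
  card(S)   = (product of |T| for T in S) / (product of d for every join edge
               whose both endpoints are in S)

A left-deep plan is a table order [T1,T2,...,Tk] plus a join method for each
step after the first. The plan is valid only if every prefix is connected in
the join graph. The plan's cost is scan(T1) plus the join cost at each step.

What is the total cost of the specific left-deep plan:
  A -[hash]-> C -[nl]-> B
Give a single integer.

23800

step 1: scan A: cost=300, card=300
step 2: join C via hash
    card(P join C) = 300*200/(60) = 1000
    cost = 300 + 2*200*8 + 300 = 3800
step 3: join B via nl
    card(P join B) = 1000*20/(20) = 1000
    cost = 3800 + 1000*20 = 23800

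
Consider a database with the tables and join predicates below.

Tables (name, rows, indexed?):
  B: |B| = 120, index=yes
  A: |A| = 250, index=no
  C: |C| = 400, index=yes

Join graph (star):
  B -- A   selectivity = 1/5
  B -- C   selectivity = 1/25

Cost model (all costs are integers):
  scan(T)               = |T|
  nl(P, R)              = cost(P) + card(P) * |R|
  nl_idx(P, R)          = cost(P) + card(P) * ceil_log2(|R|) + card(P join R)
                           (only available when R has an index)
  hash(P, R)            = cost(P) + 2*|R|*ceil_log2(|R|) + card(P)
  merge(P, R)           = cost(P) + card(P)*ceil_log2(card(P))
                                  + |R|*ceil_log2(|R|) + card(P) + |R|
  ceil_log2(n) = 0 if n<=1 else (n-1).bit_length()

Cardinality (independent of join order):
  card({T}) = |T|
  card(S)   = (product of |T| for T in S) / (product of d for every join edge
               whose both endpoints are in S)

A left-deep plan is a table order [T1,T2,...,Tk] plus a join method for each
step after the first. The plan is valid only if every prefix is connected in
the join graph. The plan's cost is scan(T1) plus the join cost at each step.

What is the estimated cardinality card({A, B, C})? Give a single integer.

96000

Tables in S: A(250), B(120), C(400)
Edges inside S: B-A(d=5), B-C(d=25)
numerator = 250 * 120 * 400 = 12000000
denominator = 5 * 25 = 125
card(S) = 12000000 / 125 = 96000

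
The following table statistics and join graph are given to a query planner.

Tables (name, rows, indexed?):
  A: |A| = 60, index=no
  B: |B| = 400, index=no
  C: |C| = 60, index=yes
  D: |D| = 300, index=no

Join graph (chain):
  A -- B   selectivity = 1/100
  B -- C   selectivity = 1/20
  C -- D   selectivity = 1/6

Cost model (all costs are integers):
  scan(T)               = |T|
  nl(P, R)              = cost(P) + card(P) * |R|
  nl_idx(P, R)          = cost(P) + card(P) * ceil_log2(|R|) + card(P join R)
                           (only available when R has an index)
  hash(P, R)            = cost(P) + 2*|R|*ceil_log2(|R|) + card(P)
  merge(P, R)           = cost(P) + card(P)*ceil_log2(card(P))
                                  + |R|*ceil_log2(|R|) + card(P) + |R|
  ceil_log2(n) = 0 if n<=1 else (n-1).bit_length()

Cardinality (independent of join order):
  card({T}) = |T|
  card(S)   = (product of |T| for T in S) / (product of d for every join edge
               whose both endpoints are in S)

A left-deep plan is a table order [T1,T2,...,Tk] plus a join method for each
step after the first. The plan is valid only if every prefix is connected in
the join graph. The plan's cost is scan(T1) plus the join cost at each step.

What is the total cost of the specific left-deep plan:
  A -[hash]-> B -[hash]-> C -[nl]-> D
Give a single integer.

step 1: scan A: cost=60, card=60
step 2: join B via hash
    card(P join B) = 60*400/(100) = 240
    cost = 60 + 2*400*9 + 60 = 7320
step 3: join C via hash
    card(P join C) = 240*60/(20) = 720
    cost = 7320 + 2*60*6 + 240 = 8280
step 4: join D via nl
    card(P join D) = 720*300/(6) = 36000
    cost = 8280 + 720*300 = 224280

224280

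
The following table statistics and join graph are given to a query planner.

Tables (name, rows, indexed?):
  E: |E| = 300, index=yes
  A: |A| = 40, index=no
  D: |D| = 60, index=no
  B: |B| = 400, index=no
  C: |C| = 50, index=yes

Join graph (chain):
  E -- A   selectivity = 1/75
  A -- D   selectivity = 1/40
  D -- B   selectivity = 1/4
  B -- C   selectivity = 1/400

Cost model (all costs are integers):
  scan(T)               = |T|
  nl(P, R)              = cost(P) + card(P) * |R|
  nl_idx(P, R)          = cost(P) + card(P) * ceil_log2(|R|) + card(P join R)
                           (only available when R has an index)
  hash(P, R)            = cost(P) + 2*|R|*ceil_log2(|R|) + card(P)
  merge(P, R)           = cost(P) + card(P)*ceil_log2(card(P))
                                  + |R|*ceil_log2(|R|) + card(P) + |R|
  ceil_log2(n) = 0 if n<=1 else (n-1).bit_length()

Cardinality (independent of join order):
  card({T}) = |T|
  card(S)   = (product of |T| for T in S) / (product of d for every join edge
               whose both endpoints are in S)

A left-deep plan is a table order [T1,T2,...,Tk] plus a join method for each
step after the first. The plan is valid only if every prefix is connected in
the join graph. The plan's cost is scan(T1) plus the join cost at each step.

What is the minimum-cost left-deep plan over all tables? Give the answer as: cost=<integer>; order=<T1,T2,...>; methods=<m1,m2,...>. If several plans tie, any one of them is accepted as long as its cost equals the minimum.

cost=9550; order=B,C,D,A,E; methods=hash,hash,hash,hash

Selinger DP (subsets sized 1..n):
  {E}: scan cost=300, card=300
  {A}: scan cost=40, card=40
  {D}: scan cost=60, card=60
  {B}: scan cost=400, card=400
  {C}: scan cost=50, card=50
  {AE}: card=160; try (E,nl_idx)→560, (A,hash)→1080, (E,merge)→3320, (A,merge)→3580, (E,hash)→5480, (E,nl)→12040 …(+1); best=560 via (E,nl_idx)
  {AD}: card=60; try (A,hash)→600, (D,merge)→740, (A,merge)→760, (D,hash)→800, (D,nl)→2440, (A,nl)→2460; best=600 via (A,hash)
  {BD}: card=6000; try (D,hash)→1520, (B,merge)→4480, (D,merge)→4820, (B,hash)→7320, (B,nl)→24060, (D,nl)→24400; best=1520 via (D,hash)
  {BC}: card=50; try (C,hash)→1400, (C,nl_idx)→2850, (B,merge)→4400, (C,merge)→4750, (B,hash)→7300, (B,nl)→20050 …(+1); best=1400 via (C,hash)
  {ADE}: card=240; try (E,nl_idx)→1380, (D,hash)→1440, (D,merge)→2420, (E,merge)→4020, (E,hash)→6060, (D,nl)→10160 …(+1); best=1380 via (E,nl_idx)
  {ABD}: card=6000; try (B,merge)→5020, (B,hash)→7860, (A,hash)→8000, (B,nl)→24600, (A,merge)→85800, (A,nl)→241520; best=5020 via (B,merge)
  {BCD}: card=750; try (D,hash)→2170, (D,merge)→2170, (D,nl)→4400, (C,hash)→8120, (C,nl_idx)→38270, (C,merge)→85870 …(+1); best=2170 via (D,hash)
  {ABDE}: card=24000; try (B,merge)→7540, (B,hash)→8820, (E,hash)→16420, (E,nl_idx)→83020, (E,merge)→92020, (B,nl)→97380 …(+1); best=7540 via (B,merge)
  {ABCD}: card=750; try (A,hash)→3400, (A,merge)→10700, (C,hash)→11620, (A,nl)→32170, (C,nl_idx)→41770, (C,merge)→89370 …(+1); best=3400 via (A,hash)
  {ABCDE}: card=3000; try (E,hash)→9550, (E,nl_idx)→13150, (E,merge)→14650, (C,hash)→32140, (C,nl_idx)→154540, (E,nl)→228400 …(+2); best=9550 via (E,hash)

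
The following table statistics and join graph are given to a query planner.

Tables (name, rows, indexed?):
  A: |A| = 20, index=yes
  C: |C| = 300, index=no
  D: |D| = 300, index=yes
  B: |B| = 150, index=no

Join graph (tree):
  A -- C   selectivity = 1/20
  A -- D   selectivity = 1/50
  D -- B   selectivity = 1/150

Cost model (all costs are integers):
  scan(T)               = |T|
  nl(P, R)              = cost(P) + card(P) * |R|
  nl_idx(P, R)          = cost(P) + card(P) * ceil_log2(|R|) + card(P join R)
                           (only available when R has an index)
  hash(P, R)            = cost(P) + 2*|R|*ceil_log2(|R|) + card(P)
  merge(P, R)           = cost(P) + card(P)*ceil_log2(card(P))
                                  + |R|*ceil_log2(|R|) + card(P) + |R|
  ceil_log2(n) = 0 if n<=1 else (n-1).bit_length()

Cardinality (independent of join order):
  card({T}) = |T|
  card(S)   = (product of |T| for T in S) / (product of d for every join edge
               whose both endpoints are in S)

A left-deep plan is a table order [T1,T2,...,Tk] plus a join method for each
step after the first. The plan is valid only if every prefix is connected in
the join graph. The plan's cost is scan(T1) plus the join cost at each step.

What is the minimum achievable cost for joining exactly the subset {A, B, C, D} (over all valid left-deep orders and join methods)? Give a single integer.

6260

Selinger DP over subsets of {A,B,C,D}:
  {A}: scan cost=20, card=20
  {C}: scan cost=300, card=300
  {D}: scan cost=300, card=300
  {B}: scan cost=150, card=150
  {AC}: card=300; try (A,hash)→800, (A,nl_idx)→2100, (C,merge)→3140, (A,merge)→3420, (C,hash)→5440, (C,nl)→6020 …(+1); best=800 via (A,hash)
  {AD}: card=120; try (D,nl_idx)→320, (A,hash)→800, (A,nl_idx)→1920, (D,merge)→3140, (A,merge)→3420, (D,hash)→5440 …(+2); best=320 via (D,nl_idx)
  {BD}: card=300; try (D,nl_idx)→1800, (B,hash)→3000, (D,merge)→4500, (B,merge)→4650, (D,hash)→5700, (D,nl)→45150 …(+1); best=1800 via (D,nl_idx)
  {ACD}: card=1800; try (C,merge)→4280, (D,nl_idx)→5300, (C,hash)→5840, (D,hash)→6500, (D,merge)→6800, (C,nl)→36320 …(+1); best=4280 via (C,merge)
  {ABD}: card=120; try (A,hash)→2300, (B,merge)→2630, (B,hash)→2840, (A,nl_idx)→3420, (A,merge)→4920, (A,nl)→7800 …(+1); best=2300 via (A,hash)
  {ABCD}: card=1800; try (C,merge)→6260, (C,hash)→7820, (B,hash)→8480, (B,merge)→27230, (C,nl)→38300, (B,nl)→274280; best=6260 via (C,merge)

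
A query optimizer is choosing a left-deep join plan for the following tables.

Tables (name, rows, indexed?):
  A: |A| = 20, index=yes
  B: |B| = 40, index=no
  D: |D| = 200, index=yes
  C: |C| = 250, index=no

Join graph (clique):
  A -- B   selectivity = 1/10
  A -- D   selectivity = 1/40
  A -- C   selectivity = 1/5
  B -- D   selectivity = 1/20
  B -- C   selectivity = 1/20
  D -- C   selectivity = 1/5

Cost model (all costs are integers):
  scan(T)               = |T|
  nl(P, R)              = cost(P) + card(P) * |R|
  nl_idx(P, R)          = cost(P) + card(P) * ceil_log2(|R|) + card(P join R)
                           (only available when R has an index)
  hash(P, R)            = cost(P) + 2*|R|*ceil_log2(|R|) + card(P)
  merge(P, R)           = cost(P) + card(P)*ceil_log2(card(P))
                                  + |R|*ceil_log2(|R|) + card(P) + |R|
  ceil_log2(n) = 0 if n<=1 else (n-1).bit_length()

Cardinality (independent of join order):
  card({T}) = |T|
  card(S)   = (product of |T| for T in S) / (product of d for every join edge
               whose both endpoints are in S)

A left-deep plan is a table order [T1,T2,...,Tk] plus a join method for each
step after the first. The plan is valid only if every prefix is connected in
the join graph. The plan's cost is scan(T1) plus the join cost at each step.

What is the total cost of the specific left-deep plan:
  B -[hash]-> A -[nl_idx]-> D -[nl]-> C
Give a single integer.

step 1: scan B: cost=40, card=40
step 2: join A via hash
    card(P join A) = 40*20/(10) = 80
    cost = 40 + 2*20*5 + 40 = 280
step 3: join D via nl_idx
    card(P join D) = 80*200/(40*20) = 20
    cost = 280 + 80*8 + 20 = 940
step 4: join C via nl
    card(P join C) = 20*250/(5*20*5) = 10
    cost = 940 + 20*250 = 5940

5940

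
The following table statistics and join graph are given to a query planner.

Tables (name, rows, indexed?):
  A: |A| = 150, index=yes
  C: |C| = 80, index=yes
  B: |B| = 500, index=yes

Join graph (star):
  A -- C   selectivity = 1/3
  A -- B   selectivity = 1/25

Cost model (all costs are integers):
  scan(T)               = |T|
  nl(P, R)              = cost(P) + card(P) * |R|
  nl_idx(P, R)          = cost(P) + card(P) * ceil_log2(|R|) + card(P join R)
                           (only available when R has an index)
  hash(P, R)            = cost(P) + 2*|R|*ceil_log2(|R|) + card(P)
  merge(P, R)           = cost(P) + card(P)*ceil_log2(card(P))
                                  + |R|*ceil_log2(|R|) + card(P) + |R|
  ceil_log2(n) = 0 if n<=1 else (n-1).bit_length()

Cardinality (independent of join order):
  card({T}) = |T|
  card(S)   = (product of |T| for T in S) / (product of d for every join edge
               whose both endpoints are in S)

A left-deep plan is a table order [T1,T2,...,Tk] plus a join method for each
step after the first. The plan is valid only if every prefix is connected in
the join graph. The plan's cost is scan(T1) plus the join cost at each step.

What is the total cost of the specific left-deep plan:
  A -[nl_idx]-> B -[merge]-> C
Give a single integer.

44140

step 1: scan A: cost=150, card=150
step 2: join B via nl_idx
    card(P join B) = 150*500/(25) = 3000
    cost = 150 + 150*9 + 3000 = 4500
step 3: join C via merge
    card(P join C) = 3000*80/(3) = 80000
    cost = 4500 + 3000*12 + 80*7 + 3000 + 80 = 44140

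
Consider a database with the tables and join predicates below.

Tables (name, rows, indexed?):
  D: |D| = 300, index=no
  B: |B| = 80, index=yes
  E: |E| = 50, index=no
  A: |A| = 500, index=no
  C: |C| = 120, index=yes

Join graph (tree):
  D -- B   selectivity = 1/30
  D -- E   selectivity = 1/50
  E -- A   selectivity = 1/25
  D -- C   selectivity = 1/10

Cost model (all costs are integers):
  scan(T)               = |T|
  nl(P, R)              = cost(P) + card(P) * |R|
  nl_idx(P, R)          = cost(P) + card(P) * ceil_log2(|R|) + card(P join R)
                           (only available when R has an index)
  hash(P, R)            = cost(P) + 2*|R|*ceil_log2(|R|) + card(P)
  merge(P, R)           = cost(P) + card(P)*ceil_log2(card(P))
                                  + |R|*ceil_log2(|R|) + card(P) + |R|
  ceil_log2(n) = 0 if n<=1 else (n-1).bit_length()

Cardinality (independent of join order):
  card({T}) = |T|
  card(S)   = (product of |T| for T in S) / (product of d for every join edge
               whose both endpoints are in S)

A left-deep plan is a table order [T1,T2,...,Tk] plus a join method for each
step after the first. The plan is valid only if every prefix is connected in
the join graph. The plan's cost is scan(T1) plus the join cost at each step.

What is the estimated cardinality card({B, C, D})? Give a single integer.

Tables in S: B(80), C(120), D(300)
Edges inside S: D-B(d=30), D-C(d=10)
numerator = 80 * 120 * 300 = 2880000
denominator = 30 * 10 = 300
card(S) = 2880000 / 300 = 9600

9600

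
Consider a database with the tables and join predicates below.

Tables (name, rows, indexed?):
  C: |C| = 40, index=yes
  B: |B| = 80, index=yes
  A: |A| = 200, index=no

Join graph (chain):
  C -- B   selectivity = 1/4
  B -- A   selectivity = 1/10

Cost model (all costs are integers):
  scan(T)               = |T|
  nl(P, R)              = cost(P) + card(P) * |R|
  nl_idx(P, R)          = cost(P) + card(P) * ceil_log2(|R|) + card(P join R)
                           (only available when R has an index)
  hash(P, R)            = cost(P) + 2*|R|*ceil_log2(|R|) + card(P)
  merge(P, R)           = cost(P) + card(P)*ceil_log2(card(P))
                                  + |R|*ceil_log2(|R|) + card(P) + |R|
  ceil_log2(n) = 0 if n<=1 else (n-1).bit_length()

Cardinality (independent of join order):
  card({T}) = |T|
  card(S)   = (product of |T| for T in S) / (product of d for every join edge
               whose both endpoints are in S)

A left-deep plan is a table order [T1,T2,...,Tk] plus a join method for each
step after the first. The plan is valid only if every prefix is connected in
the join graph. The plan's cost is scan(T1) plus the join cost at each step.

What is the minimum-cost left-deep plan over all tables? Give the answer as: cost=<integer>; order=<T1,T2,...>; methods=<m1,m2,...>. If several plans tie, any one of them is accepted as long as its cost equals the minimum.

cost=3600; order=A,B,C; methods=hash,hash

Selinger DP (subsets sized 1..n):
  {C}: scan cost=40, card=40
  {B}: scan cost=80, card=80
  {A}: scan cost=200, card=200
  {BC}: card=800; try (C,hash)→640, (B,merge)→960, (C,merge)→1000, (B,nl_idx)→1120, (B,hash)→1200, (C,nl_idx)→1360 …(+2); best=640 via (C,hash)
  {AB}: card=1600; try (B,hash)→1520, (A,merge)→2520, (B,merge)→2640, (B,nl_idx)→3200, (A,hash)→3360, (A,nl)→16080 …(+1); best=1520 via (B,hash)
  {ABC}: card=16000; try (C,hash)→3600, (A,hash)→4640, (A,merge)→11240, (C,merge)→21000, (C,nl_idx)→27120, (C,nl)→65520 …(+1); best=3600 via (C,hash)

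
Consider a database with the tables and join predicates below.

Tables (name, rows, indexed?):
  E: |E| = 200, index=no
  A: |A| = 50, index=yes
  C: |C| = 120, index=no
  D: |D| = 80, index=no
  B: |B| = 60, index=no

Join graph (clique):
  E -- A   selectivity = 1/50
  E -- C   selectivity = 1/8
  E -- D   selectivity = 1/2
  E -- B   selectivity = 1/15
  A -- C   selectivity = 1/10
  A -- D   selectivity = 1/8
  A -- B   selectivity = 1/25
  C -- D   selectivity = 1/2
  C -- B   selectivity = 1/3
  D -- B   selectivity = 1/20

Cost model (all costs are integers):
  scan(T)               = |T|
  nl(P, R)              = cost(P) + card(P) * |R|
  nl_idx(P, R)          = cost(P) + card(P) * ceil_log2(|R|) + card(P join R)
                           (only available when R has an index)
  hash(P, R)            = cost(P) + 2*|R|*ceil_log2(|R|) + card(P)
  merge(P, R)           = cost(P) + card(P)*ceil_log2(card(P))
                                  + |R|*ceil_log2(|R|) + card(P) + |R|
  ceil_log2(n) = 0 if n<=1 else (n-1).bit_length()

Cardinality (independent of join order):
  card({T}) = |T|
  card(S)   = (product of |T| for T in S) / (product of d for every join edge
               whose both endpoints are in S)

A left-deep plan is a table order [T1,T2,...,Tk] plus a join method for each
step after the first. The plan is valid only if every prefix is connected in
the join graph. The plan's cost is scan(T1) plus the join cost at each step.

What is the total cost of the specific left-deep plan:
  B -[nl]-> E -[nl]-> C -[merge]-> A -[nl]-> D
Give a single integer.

step 1: scan B: cost=60, card=60
step 2: join E via nl
    card(P join E) = 60*200/(15) = 800
    cost = 60 + 60*200 = 12060
step 3: join C via nl
    card(P join C) = 800*120/(8*3) = 4000
    cost = 12060 + 800*120 = 108060
step 4: join A via merge
    card(P join A) = 4000*50/(50*10*25) = 16
    cost = 108060 + 4000*12 + 50*6 + 4000 + 50 = 160410
step 5: join D via nl
    card(P join D) = 16*80/(2*8*2*20) = 2
    cost = 160410 + 16*80 = 161690

161690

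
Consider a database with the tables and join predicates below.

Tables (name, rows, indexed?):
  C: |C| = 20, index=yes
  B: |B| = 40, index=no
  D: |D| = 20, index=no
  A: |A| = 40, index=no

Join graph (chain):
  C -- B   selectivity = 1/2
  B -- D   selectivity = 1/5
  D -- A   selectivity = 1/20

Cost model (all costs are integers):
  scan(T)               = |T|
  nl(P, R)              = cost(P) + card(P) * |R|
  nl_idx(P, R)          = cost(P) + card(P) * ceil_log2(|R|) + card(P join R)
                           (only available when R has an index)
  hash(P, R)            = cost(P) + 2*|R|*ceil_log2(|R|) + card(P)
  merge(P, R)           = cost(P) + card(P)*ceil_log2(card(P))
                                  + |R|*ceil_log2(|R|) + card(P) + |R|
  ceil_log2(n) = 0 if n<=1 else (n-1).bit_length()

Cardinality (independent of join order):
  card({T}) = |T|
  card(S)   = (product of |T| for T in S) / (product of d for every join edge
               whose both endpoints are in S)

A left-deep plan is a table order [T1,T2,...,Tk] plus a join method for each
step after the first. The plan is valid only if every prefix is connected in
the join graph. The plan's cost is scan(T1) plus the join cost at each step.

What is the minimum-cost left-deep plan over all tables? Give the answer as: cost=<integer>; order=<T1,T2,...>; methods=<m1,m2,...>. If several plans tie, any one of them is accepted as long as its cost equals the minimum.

cost=1320; order=A,D,B,C; methods=hash,hash,hash

Selinger DP (subsets sized 1..n):
  {C}: scan cost=20, card=20
  {B}: scan cost=40, card=40
  {D}: scan cost=20, card=20
  {A}: scan cost=40, card=40
  {BC}: card=400; try (C,hash)→280, (B,merge)→420, (C,merge)→440, (B,hash)→520, (C,nl_idx)→640, (B,nl)→820 …(+1); best=280 via (C,hash)
  {BD}: card=160; try (D,hash)→280, (B,merge)→420, (D,merge)→440, (B,hash)→520, (B,nl)→820, (D,nl)→840; best=280 via (D,hash)
  {AD}: card=40; try (D,hash)→280, (A,merge)→420, (D,merge)→440, (A,hash)→520, (A,nl)→820, (D,nl)→840; best=280 via (D,hash)
  {BCD}: card=1600; try (C,hash)→640, (D,hash)→880, (C,merge)→1840, (C,nl_idx)→2680, (C,nl)→3480, (D,merge)→4400 …(+1); best=640 via (C,hash)
  {ABD}: card=320; try (B,hash)→800, (B,merge)→840, (A,hash)→920, (B,nl)→1880, (A,merge)→2000, (A,nl)→6680; best=800 via (B,hash)
  {ABCD}: card=3200; try (C,hash)→1320, (A,hash)→2720, (C,merge)→4120, (C,nl_idx)→5600, (C,nl)→7200, (A,merge)→20120 …(+1); best=1320 via (C,hash)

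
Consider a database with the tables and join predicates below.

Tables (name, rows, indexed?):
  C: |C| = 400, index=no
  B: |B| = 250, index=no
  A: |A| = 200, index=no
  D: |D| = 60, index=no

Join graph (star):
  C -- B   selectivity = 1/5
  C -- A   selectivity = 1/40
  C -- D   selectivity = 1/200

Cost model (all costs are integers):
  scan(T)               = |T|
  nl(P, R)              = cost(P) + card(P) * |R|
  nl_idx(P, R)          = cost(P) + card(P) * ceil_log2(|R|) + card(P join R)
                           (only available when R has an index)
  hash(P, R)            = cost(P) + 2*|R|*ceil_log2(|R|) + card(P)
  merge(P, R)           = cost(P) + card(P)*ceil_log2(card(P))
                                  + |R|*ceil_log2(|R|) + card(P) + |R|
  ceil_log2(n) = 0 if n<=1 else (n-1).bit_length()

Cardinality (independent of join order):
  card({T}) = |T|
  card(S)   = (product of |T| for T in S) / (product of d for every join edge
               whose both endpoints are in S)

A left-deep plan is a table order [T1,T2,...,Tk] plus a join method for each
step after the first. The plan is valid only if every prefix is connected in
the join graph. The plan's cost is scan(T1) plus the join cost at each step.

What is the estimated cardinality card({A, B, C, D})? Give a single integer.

30000

Tables in S: A(200), B(250), C(400), D(60)
Edges inside S: C-B(d=5), C-A(d=40), C-D(d=200)
numerator = 200 * 250 * 400 * 60 = 1200000000
denominator = 5 * 40 * 200 = 40000
card(S) = 1200000000 / 40000 = 30000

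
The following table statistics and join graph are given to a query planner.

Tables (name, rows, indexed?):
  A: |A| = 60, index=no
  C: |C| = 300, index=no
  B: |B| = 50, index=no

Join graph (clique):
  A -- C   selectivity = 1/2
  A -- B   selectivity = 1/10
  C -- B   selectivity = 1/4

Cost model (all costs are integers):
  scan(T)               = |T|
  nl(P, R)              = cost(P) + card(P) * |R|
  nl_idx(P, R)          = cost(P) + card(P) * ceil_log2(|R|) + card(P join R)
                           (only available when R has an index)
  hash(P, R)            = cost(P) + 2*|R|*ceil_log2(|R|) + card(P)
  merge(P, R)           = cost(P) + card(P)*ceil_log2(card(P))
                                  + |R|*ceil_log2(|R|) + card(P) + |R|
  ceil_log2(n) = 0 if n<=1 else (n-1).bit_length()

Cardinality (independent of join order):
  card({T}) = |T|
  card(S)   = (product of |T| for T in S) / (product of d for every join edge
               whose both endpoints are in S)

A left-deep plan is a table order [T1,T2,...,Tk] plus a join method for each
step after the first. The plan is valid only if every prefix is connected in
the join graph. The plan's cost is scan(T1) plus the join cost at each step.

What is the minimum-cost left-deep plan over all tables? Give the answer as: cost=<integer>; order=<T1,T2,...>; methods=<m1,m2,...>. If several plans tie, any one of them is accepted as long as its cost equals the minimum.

cost=5670; order=C,B,A; methods=hash,hash

Selinger DP (subsets sized 1..n):
  {A}: scan cost=60, card=60
  {C}: scan cost=300, card=300
  {B}: scan cost=50, card=50
  {AC}: card=9000; try (A,hash)→1320, (C,merge)→3480, (A,merge)→3720, (C,hash)→5520, (C,nl)→18060, (A,nl)→18300; best=1320 via (A,hash)
  {AB}: card=300; try (B,hash)→720, (A,hash)→820, (A,merge)→820, (B,merge)→830, (A,nl)→3050, (B,nl)→3060; best=720 via (B,hash)
  {BC}: card=3750; try (B,hash)→1200, (C,merge)→3400, (B,merge)→3650, (C,hash)→5500, (C,nl)→15050, (B,nl)→15300; best=1200 via (B,hash)
  {ABC}: card=11250; try (A,hash)→5670, (C,hash)→6420, (C,merge)→6720, (B,hash)→10920, (A,merge)→50370, (C,nl)→90720 …(+3); best=5670 via (A,hash)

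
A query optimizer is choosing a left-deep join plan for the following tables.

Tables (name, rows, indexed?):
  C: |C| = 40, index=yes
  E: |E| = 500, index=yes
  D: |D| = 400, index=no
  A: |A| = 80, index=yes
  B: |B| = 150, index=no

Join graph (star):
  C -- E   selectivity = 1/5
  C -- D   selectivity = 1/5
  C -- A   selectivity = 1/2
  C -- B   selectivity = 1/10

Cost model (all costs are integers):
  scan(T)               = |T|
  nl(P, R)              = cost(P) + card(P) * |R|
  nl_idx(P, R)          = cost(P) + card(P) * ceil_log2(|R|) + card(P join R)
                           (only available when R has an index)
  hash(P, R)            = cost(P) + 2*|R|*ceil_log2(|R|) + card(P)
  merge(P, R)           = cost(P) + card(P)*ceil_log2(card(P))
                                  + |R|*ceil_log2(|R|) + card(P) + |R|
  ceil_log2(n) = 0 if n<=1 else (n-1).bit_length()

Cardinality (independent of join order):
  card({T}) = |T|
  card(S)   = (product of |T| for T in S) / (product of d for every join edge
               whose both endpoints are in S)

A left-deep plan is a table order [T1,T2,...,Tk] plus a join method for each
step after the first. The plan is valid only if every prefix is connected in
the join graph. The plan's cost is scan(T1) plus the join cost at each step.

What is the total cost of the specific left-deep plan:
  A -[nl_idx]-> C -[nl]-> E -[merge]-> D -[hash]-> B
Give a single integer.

16648560

step 1: scan A: cost=80, card=80
step 2: join C via nl_idx
    card(P join C) = 80*40/(2) = 1600
    cost = 80 + 80*6 + 1600 = 2160
step 3: join E via nl
    card(P join E) = 1600*500/(5) = 160000
    cost = 2160 + 1600*500 = 802160
step 4: join D via merge
    card(P join D) = 160000*400/(5) = 12800000
    cost = 802160 + 160000*18 + 400*9 + 160000 + 400 = 3846160
step 5: join B via hash
    card(P join B) = 12800000*150/(10) = 192000000
    cost = 3846160 + 2*150*8 + 12800000 = 16648560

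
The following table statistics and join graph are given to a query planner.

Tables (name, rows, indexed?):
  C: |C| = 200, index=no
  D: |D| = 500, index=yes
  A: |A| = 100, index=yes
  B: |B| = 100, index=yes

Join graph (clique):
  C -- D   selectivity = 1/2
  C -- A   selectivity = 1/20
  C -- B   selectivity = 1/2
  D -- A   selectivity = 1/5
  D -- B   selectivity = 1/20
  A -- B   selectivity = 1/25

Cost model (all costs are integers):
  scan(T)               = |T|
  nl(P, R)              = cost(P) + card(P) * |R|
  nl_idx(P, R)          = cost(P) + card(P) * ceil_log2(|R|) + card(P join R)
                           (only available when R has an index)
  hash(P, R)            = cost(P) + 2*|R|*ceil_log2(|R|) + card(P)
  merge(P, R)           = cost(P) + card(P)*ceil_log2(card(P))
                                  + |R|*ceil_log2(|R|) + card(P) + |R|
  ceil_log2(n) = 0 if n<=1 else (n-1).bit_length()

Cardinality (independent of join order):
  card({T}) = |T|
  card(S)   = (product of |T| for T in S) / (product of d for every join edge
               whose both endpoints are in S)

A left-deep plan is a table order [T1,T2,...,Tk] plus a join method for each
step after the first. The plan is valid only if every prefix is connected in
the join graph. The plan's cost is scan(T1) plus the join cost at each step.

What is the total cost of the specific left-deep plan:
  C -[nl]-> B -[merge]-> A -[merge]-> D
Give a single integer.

200000

step 1: scan C: cost=200, card=200
step 2: join B via nl
    card(P join B) = 200*100/(2) = 10000
    cost = 200 + 200*100 = 20200
step 3: join A via merge
    card(P join A) = 10000*100/(20*25) = 2000
    cost = 20200 + 10000*14 + 100*7 + 10000 + 100 = 171000
step 4: join D via merge
    card(P join D) = 2000*500/(2*5*20) = 5000
    cost = 171000 + 2000*11 + 500*9 + 2000 + 500 = 200000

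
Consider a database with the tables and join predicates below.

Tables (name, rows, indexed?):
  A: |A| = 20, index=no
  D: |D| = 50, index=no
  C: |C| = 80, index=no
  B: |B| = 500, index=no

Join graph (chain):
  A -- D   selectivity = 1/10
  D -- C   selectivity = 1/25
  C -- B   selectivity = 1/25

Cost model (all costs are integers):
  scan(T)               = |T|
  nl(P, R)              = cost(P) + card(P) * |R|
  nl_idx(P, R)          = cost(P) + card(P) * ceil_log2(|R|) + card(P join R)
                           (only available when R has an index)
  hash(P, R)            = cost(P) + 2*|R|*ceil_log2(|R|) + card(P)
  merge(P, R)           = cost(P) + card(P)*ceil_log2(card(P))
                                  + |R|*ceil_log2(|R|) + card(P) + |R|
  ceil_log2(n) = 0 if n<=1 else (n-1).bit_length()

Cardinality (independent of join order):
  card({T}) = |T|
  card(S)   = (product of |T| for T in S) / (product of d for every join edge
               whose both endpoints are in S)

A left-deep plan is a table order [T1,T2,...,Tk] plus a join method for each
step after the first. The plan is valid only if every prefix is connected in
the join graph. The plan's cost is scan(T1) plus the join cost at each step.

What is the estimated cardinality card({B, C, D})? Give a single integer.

3200

Tables in S: B(500), C(80), D(50)
Edges inside S: D-C(d=25), C-B(d=25)
numerator = 500 * 80 * 50 = 2000000
denominator = 25 * 25 = 625
card(S) = 2000000 / 625 = 3200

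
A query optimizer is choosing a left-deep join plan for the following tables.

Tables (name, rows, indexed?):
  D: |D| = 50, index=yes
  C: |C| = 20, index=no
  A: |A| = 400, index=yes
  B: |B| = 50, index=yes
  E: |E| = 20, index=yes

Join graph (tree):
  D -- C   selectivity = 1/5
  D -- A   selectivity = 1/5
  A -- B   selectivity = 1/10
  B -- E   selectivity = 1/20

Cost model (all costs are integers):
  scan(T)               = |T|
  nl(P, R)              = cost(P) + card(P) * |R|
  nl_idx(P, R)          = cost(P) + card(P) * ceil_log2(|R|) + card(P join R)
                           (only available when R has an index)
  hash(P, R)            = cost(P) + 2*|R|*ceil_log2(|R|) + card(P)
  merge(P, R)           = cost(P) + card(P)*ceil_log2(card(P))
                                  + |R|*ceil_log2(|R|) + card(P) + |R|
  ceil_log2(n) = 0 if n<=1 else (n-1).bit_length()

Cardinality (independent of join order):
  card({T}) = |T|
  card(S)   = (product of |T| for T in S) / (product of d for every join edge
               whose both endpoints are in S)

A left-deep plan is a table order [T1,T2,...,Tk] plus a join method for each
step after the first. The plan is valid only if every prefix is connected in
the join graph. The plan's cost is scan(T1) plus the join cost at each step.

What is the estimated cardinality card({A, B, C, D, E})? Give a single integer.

80000

Tables in S: A(400), B(50), C(20), D(50), E(20)
Edges inside S: D-C(d=5), D-A(d=5), A-B(d=10), B-E(d=20)
numerator = 400 * 50 * 20 * 50 * 20 = 400000000
denominator = 5 * 5 * 10 * 20 = 5000
card(S) = 400000000 / 5000 = 80000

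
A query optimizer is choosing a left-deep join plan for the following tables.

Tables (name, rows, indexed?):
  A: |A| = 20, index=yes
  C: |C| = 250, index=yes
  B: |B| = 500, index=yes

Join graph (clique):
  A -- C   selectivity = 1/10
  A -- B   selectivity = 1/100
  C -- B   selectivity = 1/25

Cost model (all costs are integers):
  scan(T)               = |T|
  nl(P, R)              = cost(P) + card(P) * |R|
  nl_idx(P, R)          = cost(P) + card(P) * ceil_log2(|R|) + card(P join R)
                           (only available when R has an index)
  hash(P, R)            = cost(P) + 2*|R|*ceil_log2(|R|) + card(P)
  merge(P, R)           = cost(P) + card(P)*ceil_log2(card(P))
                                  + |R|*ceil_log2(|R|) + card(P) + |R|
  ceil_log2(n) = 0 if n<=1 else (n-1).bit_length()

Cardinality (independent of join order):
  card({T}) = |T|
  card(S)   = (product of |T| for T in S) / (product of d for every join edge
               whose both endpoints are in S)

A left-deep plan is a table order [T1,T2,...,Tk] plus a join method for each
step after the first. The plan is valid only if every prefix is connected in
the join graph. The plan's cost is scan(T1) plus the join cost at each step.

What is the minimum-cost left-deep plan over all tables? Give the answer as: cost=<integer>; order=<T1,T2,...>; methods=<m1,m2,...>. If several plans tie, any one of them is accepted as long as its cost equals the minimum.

cost=1200; order=A,B,C; methods=nl_idx,nl_idx

Selinger DP (subsets sized 1..n):
  {A}: scan cost=20, card=20
  {C}: scan cost=250, card=250
  {B}: scan cost=500, card=500
  {AC}: card=500; try (C,nl_idx)→680, (A,hash)→700, (A,nl_idx)→2000, (C,merge)→2390, (A,merge)→2620, (C,hash)→4040 …(+2); best=680 via (C,nl_idx)
  {AB}: card=100; try (B,nl_idx)→300, (A,hash)→1200, (A,nl_idx)→3100, (B,merge)→5140, (A,merge)→5620, (B,hash)→9040 …(+2); best=300 via (B,nl_idx)
  {BC}: card=5000; try (C,hash)→5000, (B,merge)→7500, (B,nl_idx)→7500, (C,merge)→7750, (C,nl_idx)→9500, (B,hash)→9500 …(+2); best=5000 via (C,hash)
  {ABC}: card=100; try (C,nl_idx)→1200, (C,merge)→3350, (C,hash)→4400, (B,nl_idx)→5280, (B,hash)→10180, (A,hash)→10200 …(+6); best=1200 via (C,nl_idx)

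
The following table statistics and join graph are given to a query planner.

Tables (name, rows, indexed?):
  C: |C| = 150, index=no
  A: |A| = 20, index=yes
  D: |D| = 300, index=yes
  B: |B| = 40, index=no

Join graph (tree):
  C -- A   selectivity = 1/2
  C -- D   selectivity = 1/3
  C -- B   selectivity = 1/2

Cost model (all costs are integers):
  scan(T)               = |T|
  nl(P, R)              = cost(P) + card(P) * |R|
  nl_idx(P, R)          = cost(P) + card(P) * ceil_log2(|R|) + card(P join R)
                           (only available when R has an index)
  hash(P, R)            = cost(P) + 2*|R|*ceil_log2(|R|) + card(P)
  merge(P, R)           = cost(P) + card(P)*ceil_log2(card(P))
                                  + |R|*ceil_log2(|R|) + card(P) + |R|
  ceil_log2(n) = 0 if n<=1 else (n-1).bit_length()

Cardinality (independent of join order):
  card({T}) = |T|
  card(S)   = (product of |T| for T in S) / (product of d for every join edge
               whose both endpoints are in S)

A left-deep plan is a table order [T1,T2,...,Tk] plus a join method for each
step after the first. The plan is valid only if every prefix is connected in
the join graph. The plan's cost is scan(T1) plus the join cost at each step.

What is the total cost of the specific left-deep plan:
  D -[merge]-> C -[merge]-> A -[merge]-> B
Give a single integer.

step 1: scan D: cost=300, card=300
step 2: join C via merge
    card(P join C) = 300*150/(3) = 15000
    cost = 300 + 300*9 + 150*8 + 300 + 150 = 4650
step 3: join A via merge
    card(P join A) = 15000*20/(2) = 150000
    cost = 4650 + 15000*14 + 20*5 + 15000 + 20 = 229770
step 4: join B via merge
    card(P join B) = 150000*40/(2) = 3000000
    cost = 229770 + 150000*18 + 40*6 + 150000 + 40 = 3080050

3080050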